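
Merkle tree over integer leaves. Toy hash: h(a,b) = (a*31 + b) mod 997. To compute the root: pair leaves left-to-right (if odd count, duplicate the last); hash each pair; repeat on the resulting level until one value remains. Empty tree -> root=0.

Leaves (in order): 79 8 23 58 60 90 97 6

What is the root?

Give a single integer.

L0: [79, 8, 23, 58, 60, 90, 97, 6]
L1: h(79,8)=(79*31+8)%997=463 h(23,58)=(23*31+58)%997=771 h(60,90)=(60*31+90)%997=953 h(97,6)=(97*31+6)%997=22 -> [463, 771, 953, 22]
L2: h(463,771)=(463*31+771)%997=169 h(953,22)=(953*31+22)%997=652 -> [169, 652]
L3: h(169,652)=(169*31+652)%997=906 -> [906]

Answer: 906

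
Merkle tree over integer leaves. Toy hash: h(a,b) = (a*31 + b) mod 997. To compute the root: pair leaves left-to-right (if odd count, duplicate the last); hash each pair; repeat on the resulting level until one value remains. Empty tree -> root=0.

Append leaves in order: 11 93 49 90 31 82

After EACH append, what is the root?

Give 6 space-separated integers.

Answer: 11 434 67 108 197 832

Derivation:
After append 11 (leaves=[11]):
  L0: [11]
  root=11
After append 93 (leaves=[11, 93]):
  L0: [11, 93]
  L1: h(11,93)=(11*31+93)%997=434 -> [434]
  root=434
After append 49 (leaves=[11, 93, 49]):
  L0: [11, 93, 49]
  L1: h(11,93)=(11*31+93)%997=434 h(49,49)=(49*31+49)%997=571 -> [434, 571]
  L2: h(434,571)=(434*31+571)%997=67 -> [67]
  root=67
After append 90 (leaves=[11, 93, 49, 90]):
  L0: [11, 93, 49, 90]
  L1: h(11,93)=(11*31+93)%997=434 h(49,90)=(49*31+90)%997=612 -> [434, 612]
  L2: h(434,612)=(434*31+612)%997=108 -> [108]
  root=108
After append 31 (leaves=[11, 93, 49, 90, 31]):
  L0: [11, 93, 49, 90, 31]
  L1: h(11,93)=(11*31+93)%997=434 h(49,90)=(49*31+90)%997=612 h(31,31)=(31*31+31)%997=992 -> [434, 612, 992]
  L2: h(434,612)=(434*31+612)%997=108 h(992,992)=(992*31+992)%997=837 -> [108, 837]
  L3: h(108,837)=(108*31+837)%997=197 -> [197]
  root=197
After append 82 (leaves=[11, 93, 49, 90, 31, 82]):
  L0: [11, 93, 49, 90, 31, 82]
  L1: h(11,93)=(11*31+93)%997=434 h(49,90)=(49*31+90)%997=612 h(31,82)=(31*31+82)%997=46 -> [434, 612, 46]
  L2: h(434,612)=(434*31+612)%997=108 h(46,46)=(46*31+46)%997=475 -> [108, 475]
  L3: h(108,475)=(108*31+475)%997=832 -> [832]
  root=832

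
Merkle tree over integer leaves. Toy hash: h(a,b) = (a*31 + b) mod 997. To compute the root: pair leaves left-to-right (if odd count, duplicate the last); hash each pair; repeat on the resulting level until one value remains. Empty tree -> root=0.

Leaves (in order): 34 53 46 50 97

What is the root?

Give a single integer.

Answer: 547

Derivation:
L0: [34, 53, 46, 50, 97]
L1: h(34,53)=(34*31+53)%997=110 h(46,50)=(46*31+50)%997=479 h(97,97)=(97*31+97)%997=113 -> [110, 479, 113]
L2: h(110,479)=(110*31+479)%997=898 h(113,113)=(113*31+113)%997=625 -> [898, 625]
L3: h(898,625)=(898*31+625)%997=547 -> [547]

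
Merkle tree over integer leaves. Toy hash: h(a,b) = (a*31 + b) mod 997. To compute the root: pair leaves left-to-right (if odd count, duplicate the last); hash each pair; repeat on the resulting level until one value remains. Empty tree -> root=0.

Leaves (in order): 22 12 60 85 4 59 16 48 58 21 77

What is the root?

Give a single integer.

Answer: 204

Derivation:
L0: [22, 12, 60, 85, 4, 59, 16, 48, 58, 21, 77]
L1: h(22,12)=(22*31+12)%997=694 h(60,85)=(60*31+85)%997=948 h(4,59)=(4*31+59)%997=183 h(16,48)=(16*31+48)%997=544 h(58,21)=(58*31+21)%997=822 h(77,77)=(77*31+77)%997=470 -> [694, 948, 183, 544, 822, 470]
L2: h(694,948)=(694*31+948)%997=528 h(183,544)=(183*31+544)%997=235 h(822,470)=(822*31+470)%997=30 -> [528, 235, 30]
L3: h(528,235)=(528*31+235)%997=651 h(30,30)=(30*31+30)%997=960 -> [651, 960]
L4: h(651,960)=(651*31+960)%997=204 -> [204]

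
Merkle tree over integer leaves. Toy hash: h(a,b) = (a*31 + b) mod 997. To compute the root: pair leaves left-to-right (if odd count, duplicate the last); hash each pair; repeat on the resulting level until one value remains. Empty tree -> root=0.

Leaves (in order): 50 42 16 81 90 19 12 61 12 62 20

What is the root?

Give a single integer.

Answer: 546

Derivation:
L0: [50, 42, 16, 81, 90, 19, 12, 61, 12, 62, 20]
L1: h(50,42)=(50*31+42)%997=595 h(16,81)=(16*31+81)%997=577 h(90,19)=(90*31+19)%997=815 h(12,61)=(12*31+61)%997=433 h(12,62)=(12*31+62)%997=434 h(20,20)=(20*31+20)%997=640 -> [595, 577, 815, 433, 434, 640]
L2: h(595,577)=(595*31+577)%997=79 h(815,433)=(815*31+433)%997=773 h(434,640)=(434*31+640)%997=136 -> [79, 773, 136]
L3: h(79,773)=(79*31+773)%997=231 h(136,136)=(136*31+136)%997=364 -> [231, 364]
L4: h(231,364)=(231*31+364)%997=546 -> [546]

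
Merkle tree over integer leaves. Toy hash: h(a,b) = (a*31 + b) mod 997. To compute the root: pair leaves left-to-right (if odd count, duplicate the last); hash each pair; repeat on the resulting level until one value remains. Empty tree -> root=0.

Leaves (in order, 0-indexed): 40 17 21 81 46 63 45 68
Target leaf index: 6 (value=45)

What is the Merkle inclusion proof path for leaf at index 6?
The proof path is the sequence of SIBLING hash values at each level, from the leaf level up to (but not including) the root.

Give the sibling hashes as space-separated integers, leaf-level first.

Answer: 68 492 816

Derivation:
L0 (leaves): [40, 17, 21, 81, 46, 63, 45, 68], target index=6
L1: h(40,17)=(40*31+17)%997=260 [pair 0] h(21,81)=(21*31+81)%997=732 [pair 1] h(46,63)=(46*31+63)%997=492 [pair 2] h(45,68)=(45*31+68)%997=466 [pair 3] -> [260, 732, 492, 466]
  Sibling for proof at L0: 68
L2: h(260,732)=(260*31+732)%997=816 [pair 0] h(492,466)=(492*31+466)%997=763 [pair 1] -> [816, 763]
  Sibling for proof at L1: 492
L3: h(816,763)=(816*31+763)%997=137 [pair 0] -> [137]
  Sibling for proof at L2: 816
Root: 137
Proof path (sibling hashes from leaf to root): [68, 492, 816]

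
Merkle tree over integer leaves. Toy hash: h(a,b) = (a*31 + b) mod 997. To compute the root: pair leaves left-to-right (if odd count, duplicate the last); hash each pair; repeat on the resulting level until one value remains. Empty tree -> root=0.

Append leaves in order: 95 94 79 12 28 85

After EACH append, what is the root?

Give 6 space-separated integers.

Answer: 95 48 28 958 544 374

Derivation:
After append 95 (leaves=[95]):
  L0: [95]
  root=95
After append 94 (leaves=[95, 94]):
  L0: [95, 94]
  L1: h(95,94)=(95*31+94)%997=48 -> [48]
  root=48
After append 79 (leaves=[95, 94, 79]):
  L0: [95, 94, 79]
  L1: h(95,94)=(95*31+94)%997=48 h(79,79)=(79*31+79)%997=534 -> [48, 534]
  L2: h(48,534)=(48*31+534)%997=28 -> [28]
  root=28
After append 12 (leaves=[95, 94, 79, 12]):
  L0: [95, 94, 79, 12]
  L1: h(95,94)=(95*31+94)%997=48 h(79,12)=(79*31+12)%997=467 -> [48, 467]
  L2: h(48,467)=(48*31+467)%997=958 -> [958]
  root=958
After append 28 (leaves=[95, 94, 79, 12, 28]):
  L0: [95, 94, 79, 12, 28]
  L1: h(95,94)=(95*31+94)%997=48 h(79,12)=(79*31+12)%997=467 h(28,28)=(28*31+28)%997=896 -> [48, 467, 896]
  L2: h(48,467)=(48*31+467)%997=958 h(896,896)=(896*31+896)%997=756 -> [958, 756]
  L3: h(958,756)=(958*31+756)%997=544 -> [544]
  root=544
After append 85 (leaves=[95, 94, 79, 12, 28, 85]):
  L0: [95, 94, 79, 12, 28, 85]
  L1: h(95,94)=(95*31+94)%997=48 h(79,12)=(79*31+12)%997=467 h(28,85)=(28*31+85)%997=953 -> [48, 467, 953]
  L2: h(48,467)=(48*31+467)%997=958 h(953,953)=(953*31+953)%997=586 -> [958, 586]
  L3: h(958,586)=(958*31+586)%997=374 -> [374]
  root=374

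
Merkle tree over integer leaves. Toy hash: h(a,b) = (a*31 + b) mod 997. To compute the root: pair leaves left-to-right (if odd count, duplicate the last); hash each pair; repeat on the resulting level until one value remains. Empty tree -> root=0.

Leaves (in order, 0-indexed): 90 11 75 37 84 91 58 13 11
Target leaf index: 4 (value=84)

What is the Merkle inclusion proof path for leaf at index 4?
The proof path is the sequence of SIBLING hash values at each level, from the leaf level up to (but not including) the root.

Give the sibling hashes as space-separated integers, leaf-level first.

L0 (leaves): [90, 11, 75, 37, 84, 91, 58, 13, 11], target index=4
L1: h(90,11)=(90*31+11)%997=807 [pair 0] h(75,37)=(75*31+37)%997=368 [pair 1] h(84,91)=(84*31+91)%997=701 [pair 2] h(58,13)=(58*31+13)%997=814 [pair 3] h(11,11)=(11*31+11)%997=352 [pair 4] -> [807, 368, 701, 814, 352]
  Sibling for proof at L0: 91
L2: h(807,368)=(807*31+368)%997=460 [pair 0] h(701,814)=(701*31+814)%997=611 [pair 1] h(352,352)=(352*31+352)%997=297 [pair 2] -> [460, 611, 297]
  Sibling for proof at L1: 814
L3: h(460,611)=(460*31+611)%997=913 [pair 0] h(297,297)=(297*31+297)%997=531 [pair 1] -> [913, 531]
  Sibling for proof at L2: 460
L4: h(913,531)=(913*31+531)%997=918 [pair 0] -> [918]
  Sibling for proof at L3: 531
Root: 918
Proof path (sibling hashes from leaf to root): [91, 814, 460, 531]

Answer: 91 814 460 531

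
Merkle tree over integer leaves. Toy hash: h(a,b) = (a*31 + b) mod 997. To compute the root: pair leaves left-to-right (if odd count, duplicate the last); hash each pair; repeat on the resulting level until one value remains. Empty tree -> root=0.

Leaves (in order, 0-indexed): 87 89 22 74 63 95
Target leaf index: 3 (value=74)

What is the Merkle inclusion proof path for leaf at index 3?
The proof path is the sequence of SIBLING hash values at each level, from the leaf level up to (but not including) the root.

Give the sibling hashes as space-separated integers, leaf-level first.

L0 (leaves): [87, 89, 22, 74, 63, 95], target index=3
L1: h(87,89)=(87*31+89)%997=792 [pair 0] h(22,74)=(22*31+74)%997=756 [pair 1] h(63,95)=(63*31+95)%997=54 [pair 2] -> [792, 756, 54]
  Sibling for proof at L0: 22
L2: h(792,756)=(792*31+756)%997=383 [pair 0] h(54,54)=(54*31+54)%997=731 [pair 1] -> [383, 731]
  Sibling for proof at L1: 792
L3: h(383,731)=(383*31+731)%997=640 [pair 0] -> [640]
  Sibling for proof at L2: 731
Root: 640
Proof path (sibling hashes from leaf to root): [22, 792, 731]

Answer: 22 792 731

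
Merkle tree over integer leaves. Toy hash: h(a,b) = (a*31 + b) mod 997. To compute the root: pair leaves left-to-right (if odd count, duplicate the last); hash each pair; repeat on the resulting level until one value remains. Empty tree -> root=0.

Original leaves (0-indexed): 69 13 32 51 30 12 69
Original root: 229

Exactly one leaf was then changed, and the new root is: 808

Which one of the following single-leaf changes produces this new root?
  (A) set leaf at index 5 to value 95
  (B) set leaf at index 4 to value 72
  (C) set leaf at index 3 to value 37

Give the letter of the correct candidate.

Answer: A

Derivation:
Original leaves: [69, 13, 32, 51, 30, 12, 69]
Target new root: 808
Try each candidate change and compute the resulting root:
Candidate A: set leaf[5] = 95 -> leaves = [69, 13, 32, 51, 30, 95, 69]
  L0: [69, 13, 32, 51, 30, 95, 69]
  L1: h(69,13)=(69*31+13)%997=158 h(32,51)=(32*31+51)%997=46 h(30,95)=(30*31+95)%997=28 h(69,69)=(69*31+69)%997=214 -> [158, 46, 28, 214]
  L2: h(158,46)=(158*31+46)%997=956 h(28,214)=(28*31+214)%997=85 -> [956, 85]
  L3: h(956,85)=(956*31+85)%997=808 -> [808]
  root = 808 == target 808  ** MATCH **
Candidate B: set leaf[4] = 72 -> leaves = [69, 13, 32, 51, 72, 12, 69]
  L0: [69, 13, 32, 51, 72, 12, 69]
  L1: h(69,13)=(69*31+13)%997=158 h(32,51)=(32*31+51)%997=46 h(72,12)=(72*31+12)%997=250 h(69,69)=(69*31+69)%997=214 -> [158, 46, 250, 214]
  L2: h(158,46)=(158*31+46)%997=956 h(250,214)=(250*31+214)%997=985 -> [956, 985]
  L3: h(956,985)=(956*31+985)%997=711 -> [711]
  root = 711 != target 808
Candidate C: set leaf[3] = 37 -> leaves = [69, 13, 32, 37, 30, 12, 69]
  L0: [69, 13, 32, 37, 30, 12, 69]
  L1: h(69,13)=(69*31+13)%997=158 h(32,37)=(32*31+37)%997=32 h(30,12)=(30*31+12)%997=942 h(69,69)=(69*31+69)%997=214 -> [158, 32, 942, 214]
  L2: h(158,32)=(158*31+32)%997=942 h(942,214)=(942*31+214)%997=503 -> [942, 503]
  L3: h(942,503)=(942*31+503)%997=792 -> [792]
  root = 792 != target 808
Candidate A produces the target root.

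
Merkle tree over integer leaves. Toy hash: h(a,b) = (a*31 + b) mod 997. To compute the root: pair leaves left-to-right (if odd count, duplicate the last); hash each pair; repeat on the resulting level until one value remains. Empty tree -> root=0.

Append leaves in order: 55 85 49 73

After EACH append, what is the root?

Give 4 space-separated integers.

After append 55 (leaves=[55]):
  L0: [55]
  root=55
After append 85 (leaves=[55, 85]):
  L0: [55, 85]
  L1: h(55,85)=(55*31+85)%997=793 -> [793]
  root=793
After append 49 (leaves=[55, 85, 49]):
  L0: [55, 85, 49]
  L1: h(55,85)=(55*31+85)%997=793 h(49,49)=(49*31+49)%997=571 -> [793, 571]
  L2: h(793,571)=(793*31+571)%997=229 -> [229]
  root=229
After append 73 (leaves=[55, 85, 49, 73]):
  L0: [55, 85, 49, 73]
  L1: h(55,85)=(55*31+85)%997=793 h(49,73)=(49*31+73)%997=595 -> [793, 595]
  L2: h(793,595)=(793*31+595)%997=253 -> [253]
  root=253

Answer: 55 793 229 253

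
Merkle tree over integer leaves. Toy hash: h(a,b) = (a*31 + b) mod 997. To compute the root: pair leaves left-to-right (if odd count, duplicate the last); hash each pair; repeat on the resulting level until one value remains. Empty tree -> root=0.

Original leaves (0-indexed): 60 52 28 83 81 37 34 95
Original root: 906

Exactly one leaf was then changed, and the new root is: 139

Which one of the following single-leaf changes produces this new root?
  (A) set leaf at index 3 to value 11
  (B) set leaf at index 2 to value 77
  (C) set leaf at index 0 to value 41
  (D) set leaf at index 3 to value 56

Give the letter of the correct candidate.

Original leaves: [60, 52, 28, 83, 81, 37, 34, 95]
Target new root: 139
Try each candidate change and compute the resulting root:
Candidate A: set leaf[3] = 11 -> leaves = [60, 52, 28, 11, 81, 37, 34, 95]
  L0: [60, 52, 28, 11, 81, 37, 34, 95]
  L1: h(60,52)=(60*31+52)%997=915 h(28,11)=(28*31+11)%997=879 h(81,37)=(81*31+37)%997=554 h(34,95)=(34*31+95)%997=152 -> [915, 879, 554, 152]
  L2: h(915,879)=(915*31+879)%997=331 h(554,152)=(554*31+152)%997=377 -> [331, 377]
  L3: h(331,377)=(331*31+377)%997=668 -> [668]
  root = 668 != target 139
Candidate B: set leaf[2] = 77 -> leaves = [60, 52, 77, 83, 81, 37, 34, 95]
  L0: [60, 52, 77, 83, 81, 37, 34, 95]
  L1: h(60,52)=(60*31+52)%997=915 h(77,83)=(77*31+83)%997=476 h(81,37)=(81*31+37)%997=554 h(34,95)=(34*31+95)%997=152 -> [915, 476, 554, 152]
  L2: h(915,476)=(915*31+476)%997=925 h(554,152)=(554*31+152)%997=377 -> [925, 377]
  L3: h(925,377)=(925*31+377)%997=139 -> [139]
  root = 139 == target 139  ** MATCH **
Candidate C: set leaf[0] = 41 -> leaves = [41, 52, 28, 83, 81, 37, 34, 95]
  L0: [41, 52, 28, 83, 81, 37, 34, 95]
  L1: h(41,52)=(41*31+52)%997=326 h(28,83)=(28*31+83)%997=951 h(81,37)=(81*31+37)%997=554 h(34,95)=(34*31+95)%997=152 -> [326, 951, 554, 152]
  L2: h(326,951)=(326*31+951)%997=90 h(554,152)=(554*31+152)%997=377 -> [90, 377]
  L3: h(90,377)=(90*31+377)%997=176 -> [176]
  root = 176 != target 139
Candidate D: set leaf[3] = 56 -> leaves = [60, 52, 28, 56, 81, 37, 34, 95]
  L0: [60, 52, 28, 56, 81, 37, 34, 95]
  L1: h(60,52)=(60*31+52)%997=915 h(28,56)=(28*31+56)%997=924 h(81,37)=(81*31+37)%997=554 h(34,95)=(34*31+95)%997=152 -> [915, 924, 554, 152]
  L2: h(915,924)=(915*31+924)%997=376 h(554,152)=(554*31+152)%997=377 -> [376, 377]
  L3: h(376,377)=(376*31+377)%997=69 -> [69]
  root = 69 != target 139
Candidate B produces the target root.

Answer: B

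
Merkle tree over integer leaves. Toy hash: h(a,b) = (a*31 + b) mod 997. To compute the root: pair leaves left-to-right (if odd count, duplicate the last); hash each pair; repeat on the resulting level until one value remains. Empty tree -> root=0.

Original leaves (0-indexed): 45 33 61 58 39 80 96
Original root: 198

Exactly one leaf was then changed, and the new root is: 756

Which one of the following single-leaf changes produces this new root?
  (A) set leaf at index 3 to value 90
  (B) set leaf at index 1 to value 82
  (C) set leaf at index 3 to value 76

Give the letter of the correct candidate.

Original leaves: [45, 33, 61, 58, 39, 80, 96]
Target new root: 756
Try each candidate change and compute the resulting root:
Candidate A: set leaf[3] = 90 -> leaves = [45, 33, 61, 90, 39, 80, 96]
  L0: [45, 33, 61, 90, 39, 80, 96]
  L1: h(45,33)=(45*31+33)%997=431 h(61,90)=(61*31+90)%997=984 h(39,80)=(39*31+80)%997=292 h(96,96)=(96*31+96)%997=81 -> [431, 984, 292, 81]
  L2: h(431,984)=(431*31+984)%997=387 h(292,81)=(292*31+81)%997=160 -> [387, 160]
  L3: h(387,160)=(387*31+160)%997=193 -> [193]
  root = 193 != target 756
Candidate B: set leaf[1] = 82 -> leaves = [45, 82, 61, 58, 39, 80, 96]
  L0: [45, 82, 61, 58, 39, 80, 96]
  L1: h(45,82)=(45*31+82)%997=480 h(61,58)=(61*31+58)%997=952 h(39,80)=(39*31+80)%997=292 h(96,96)=(96*31+96)%997=81 -> [480, 952, 292, 81]
  L2: h(480,952)=(480*31+952)%997=877 h(292,81)=(292*31+81)%997=160 -> [877, 160]
  L3: h(877,160)=(877*31+160)%997=428 -> [428]
  root = 428 != target 756
Candidate C: set leaf[3] = 76 -> leaves = [45, 33, 61, 76, 39, 80, 96]
  L0: [45, 33, 61, 76, 39, 80, 96]
  L1: h(45,33)=(45*31+33)%997=431 h(61,76)=(61*31+76)%997=970 h(39,80)=(39*31+80)%997=292 h(96,96)=(96*31+96)%997=81 -> [431, 970, 292, 81]
  L2: h(431,970)=(431*31+970)%997=373 h(292,81)=(292*31+81)%997=160 -> [373, 160]
  L3: h(373,160)=(373*31+160)%997=756 -> [756]
  root = 756 == target 756  ** MATCH **
Candidate C produces the target root.

Answer: C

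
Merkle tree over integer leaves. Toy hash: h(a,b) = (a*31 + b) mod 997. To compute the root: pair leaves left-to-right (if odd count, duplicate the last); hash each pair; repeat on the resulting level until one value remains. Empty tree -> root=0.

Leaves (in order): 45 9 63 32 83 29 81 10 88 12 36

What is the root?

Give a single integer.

L0: [45, 9, 63, 32, 83, 29, 81, 10, 88, 12, 36]
L1: h(45,9)=(45*31+9)%997=407 h(63,32)=(63*31+32)%997=988 h(83,29)=(83*31+29)%997=608 h(81,10)=(81*31+10)%997=527 h(88,12)=(88*31+12)%997=746 h(36,36)=(36*31+36)%997=155 -> [407, 988, 608, 527, 746, 155]
L2: h(407,988)=(407*31+988)%997=644 h(608,527)=(608*31+527)%997=432 h(746,155)=(746*31+155)%997=350 -> [644, 432, 350]
L3: h(644,432)=(644*31+432)%997=456 h(350,350)=(350*31+350)%997=233 -> [456, 233]
L4: h(456,233)=(456*31+233)%997=411 -> [411]

Answer: 411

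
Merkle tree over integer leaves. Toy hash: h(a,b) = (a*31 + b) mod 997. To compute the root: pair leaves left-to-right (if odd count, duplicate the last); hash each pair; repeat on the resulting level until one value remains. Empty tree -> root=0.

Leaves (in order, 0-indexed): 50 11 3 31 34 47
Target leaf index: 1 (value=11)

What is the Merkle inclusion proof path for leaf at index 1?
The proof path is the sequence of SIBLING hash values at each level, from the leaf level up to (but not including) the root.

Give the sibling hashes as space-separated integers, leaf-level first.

Answer: 50 124 337

Derivation:
L0 (leaves): [50, 11, 3, 31, 34, 47], target index=1
L1: h(50,11)=(50*31+11)%997=564 [pair 0] h(3,31)=(3*31+31)%997=124 [pair 1] h(34,47)=(34*31+47)%997=104 [pair 2] -> [564, 124, 104]
  Sibling for proof at L0: 50
L2: h(564,124)=(564*31+124)%997=659 [pair 0] h(104,104)=(104*31+104)%997=337 [pair 1] -> [659, 337]
  Sibling for proof at L1: 124
L3: h(659,337)=(659*31+337)%997=826 [pair 0] -> [826]
  Sibling for proof at L2: 337
Root: 826
Proof path (sibling hashes from leaf to root): [50, 124, 337]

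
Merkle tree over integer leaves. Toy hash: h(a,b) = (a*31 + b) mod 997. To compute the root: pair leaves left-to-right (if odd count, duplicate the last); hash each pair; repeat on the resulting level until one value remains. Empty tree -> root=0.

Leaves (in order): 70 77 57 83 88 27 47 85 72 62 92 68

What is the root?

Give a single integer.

L0: [70, 77, 57, 83, 88, 27, 47, 85, 72, 62, 92, 68]
L1: h(70,77)=(70*31+77)%997=253 h(57,83)=(57*31+83)%997=853 h(88,27)=(88*31+27)%997=761 h(47,85)=(47*31+85)%997=545 h(72,62)=(72*31+62)%997=300 h(92,68)=(92*31+68)%997=926 -> [253, 853, 761, 545, 300, 926]
L2: h(253,853)=(253*31+853)%997=720 h(761,545)=(761*31+545)%997=208 h(300,926)=(300*31+926)%997=256 -> [720, 208, 256]
L3: h(720,208)=(720*31+208)%997=594 h(256,256)=(256*31+256)%997=216 -> [594, 216]
L4: h(594,216)=(594*31+216)%997=684 -> [684]

Answer: 684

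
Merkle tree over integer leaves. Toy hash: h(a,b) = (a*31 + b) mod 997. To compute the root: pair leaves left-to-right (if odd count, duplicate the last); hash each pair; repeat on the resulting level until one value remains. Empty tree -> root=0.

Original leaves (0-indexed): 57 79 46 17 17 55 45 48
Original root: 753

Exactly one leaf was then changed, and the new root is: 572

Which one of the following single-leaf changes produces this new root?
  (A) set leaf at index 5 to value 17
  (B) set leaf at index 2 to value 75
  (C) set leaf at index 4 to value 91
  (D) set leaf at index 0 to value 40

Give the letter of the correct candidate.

Answer: A

Derivation:
Original leaves: [57, 79, 46, 17, 17, 55, 45, 48]
Target new root: 572
Try each candidate change and compute the resulting root:
Candidate A: set leaf[5] = 17 -> leaves = [57, 79, 46, 17, 17, 17, 45, 48]
  L0: [57, 79, 46, 17, 17, 17, 45, 48]
  L1: h(57,79)=(57*31+79)%997=849 h(46,17)=(46*31+17)%997=446 h(17,17)=(17*31+17)%997=544 h(45,48)=(45*31+48)%997=446 -> [849, 446, 544, 446]
  L2: h(849,446)=(849*31+446)%997=843 h(544,446)=(544*31+446)%997=361 -> [843, 361]
  L3: h(843,361)=(843*31+361)%997=572 -> [572]
  root = 572 == target 572  ** MATCH **
Candidate B: set leaf[2] = 75 -> leaves = [57, 79, 75, 17, 17, 55, 45, 48]
  L0: [57, 79, 75, 17, 17, 55, 45, 48]
  L1: h(57,79)=(57*31+79)%997=849 h(75,17)=(75*31+17)%997=348 h(17,55)=(17*31+55)%997=582 h(45,48)=(45*31+48)%997=446 -> [849, 348, 582, 446]
  L2: h(849,348)=(849*31+348)%997=745 h(582,446)=(582*31+446)%997=542 -> [745, 542]
  L3: h(745,542)=(745*31+542)%997=706 -> [706]
  root = 706 != target 572
Candidate C: set leaf[4] = 91 -> leaves = [57, 79, 46, 17, 91, 55, 45, 48]
  L0: [57, 79, 46, 17, 91, 55, 45, 48]
  L1: h(57,79)=(57*31+79)%997=849 h(46,17)=(46*31+17)%997=446 h(91,55)=(91*31+55)%997=882 h(45,48)=(45*31+48)%997=446 -> [849, 446, 882, 446]
  L2: h(849,446)=(849*31+446)%997=843 h(882,446)=(882*31+446)%997=869 -> [843, 869]
  L3: h(843,869)=(843*31+869)%997=83 -> [83]
  root = 83 != target 572
Candidate D: set leaf[0] = 40 -> leaves = [40, 79, 46, 17, 17, 55, 45, 48]
  L0: [40, 79, 46, 17, 17, 55, 45, 48]
  L1: h(40,79)=(40*31+79)%997=322 h(46,17)=(46*31+17)%997=446 h(17,55)=(17*31+55)%997=582 h(45,48)=(45*31+48)%997=446 -> [322, 446, 582, 446]
  L2: h(322,446)=(322*31+446)%997=458 h(582,446)=(582*31+446)%997=542 -> [458, 542]
  L3: h(458,542)=(458*31+542)%997=782 -> [782]
  root = 782 != target 572
Candidate A produces the target root.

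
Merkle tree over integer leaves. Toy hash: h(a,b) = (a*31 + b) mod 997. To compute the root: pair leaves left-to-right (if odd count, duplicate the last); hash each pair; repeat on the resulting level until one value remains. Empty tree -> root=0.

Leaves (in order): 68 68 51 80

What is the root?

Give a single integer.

Answer: 324

Derivation:
L0: [68, 68, 51, 80]
L1: h(68,68)=(68*31+68)%997=182 h(51,80)=(51*31+80)%997=664 -> [182, 664]
L2: h(182,664)=(182*31+664)%997=324 -> [324]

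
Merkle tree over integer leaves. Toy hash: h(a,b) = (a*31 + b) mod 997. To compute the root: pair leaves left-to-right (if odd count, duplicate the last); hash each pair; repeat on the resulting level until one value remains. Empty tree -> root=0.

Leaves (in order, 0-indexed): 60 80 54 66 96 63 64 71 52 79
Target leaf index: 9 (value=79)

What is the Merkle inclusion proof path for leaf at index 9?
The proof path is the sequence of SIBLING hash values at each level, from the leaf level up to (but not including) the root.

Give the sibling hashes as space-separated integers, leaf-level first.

L0 (leaves): [60, 80, 54, 66, 96, 63, 64, 71, 52, 79], target index=9
L1: h(60,80)=(60*31+80)%997=943 [pair 0] h(54,66)=(54*31+66)%997=743 [pair 1] h(96,63)=(96*31+63)%997=48 [pair 2] h(64,71)=(64*31+71)%997=61 [pair 3] h(52,79)=(52*31+79)%997=694 [pair 4] -> [943, 743, 48, 61, 694]
  Sibling for proof at L0: 52
L2: h(943,743)=(943*31+743)%997=66 [pair 0] h(48,61)=(48*31+61)%997=552 [pair 1] h(694,694)=(694*31+694)%997=274 [pair 2] -> [66, 552, 274]
  Sibling for proof at L1: 694
L3: h(66,552)=(66*31+552)%997=604 [pair 0] h(274,274)=(274*31+274)%997=792 [pair 1] -> [604, 792]
  Sibling for proof at L2: 274
L4: h(604,792)=(604*31+792)%997=573 [pair 0] -> [573]
  Sibling for proof at L3: 604
Root: 573
Proof path (sibling hashes from leaf to root): [52, 694, 274, 604]

Answer: 52 694 274 604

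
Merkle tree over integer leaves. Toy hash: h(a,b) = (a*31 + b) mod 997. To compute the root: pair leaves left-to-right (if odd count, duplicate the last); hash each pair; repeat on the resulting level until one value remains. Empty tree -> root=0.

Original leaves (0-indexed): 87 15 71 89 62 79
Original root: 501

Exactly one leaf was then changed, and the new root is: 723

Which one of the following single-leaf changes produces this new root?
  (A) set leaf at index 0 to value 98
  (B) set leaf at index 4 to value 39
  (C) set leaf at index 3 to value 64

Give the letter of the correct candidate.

Answer: C

Derivation:
Original leaves: [87, 15, 71, 89, 62, 79]
Target new root: 723
Try each candidate change and compute the resulting root:
Candidate A: set leaf[0] = 98 -> leaves = [98, 15, 71, 89, 62, 79]
  L0: [98, 15, 71, 89, 62, 79]
  L1: h(98,15)=(98*31+15)%997=62 h(71,89)=(71*31+89)%997=296 h(62,79)=(62*31+79)%997=7 -> [62, 296, 7]
  L2: h(62,296)=(62*31+296)%997=224 h(7,7)=(7*31+7)%997=224 -> [224, 224]
  L3: h(224,224)=(224*31+224)%997=189 -> [189]
  root = 189 != target 723
Candidate B: set leaf[4] = 39 -> leaves = [87, 15, 71, 89, 39, 79]
  L0: [87, 15, 71, 89, 39, 79]
  L1: h(87,15)=(87*31+15)%997=718 h(71,89)=(71*31+89)%997=296 h(39,79)=(39*31+79)%997=291 -> [718, 296, 291]
  L2: h(718,296)=(718*31+296)%997=620 h(291,291)=(291*31+291)%997=339 -> [620, 339]
  L3: h(620,339)=(620*31+339)%997=616 -> [616]
  root = 616 != target 723
Candidate C: set leaf[3] = 64 -> leaves = [87, 15, 71, 64, 62, 79]
  L0: [87, 15, 71, 64, 62, 79]
  L1: h(87,15)=(87*31+15)%997=718 h(71,64)=(71*31+64)%997=271 h(62,79)=(62*31+79)%997=7 -> [718, 271, 7]
  L2: h(718,271)=(718*31+271)%997=595 h(7,7)=(7*31+7)%997=224 -> [595, 224]
  L3: h(595,224)=(595*31+224)%997=723 -> [723]
  root = 723 == target 723  ** MATCH **
Candidate C produces the target root.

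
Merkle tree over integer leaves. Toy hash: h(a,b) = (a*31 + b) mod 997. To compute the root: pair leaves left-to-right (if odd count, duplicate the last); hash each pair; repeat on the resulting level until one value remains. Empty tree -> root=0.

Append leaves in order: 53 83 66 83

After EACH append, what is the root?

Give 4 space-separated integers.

Answer: 53 729 783 800

Derivation:
After append 53 (leaves=[53]):
  L0: [53]
  root=53
After append 83 (leaves=[53, 83]):
  L0: [53, 83]
  L1: h(53,83)=(53*31+83)%997=729 -> [729]
  root=729
After append 66 (leaves=[53, 83, 66]):
  L0: [53, 83, 66]
  L1: h(53,83)=(53*31+83)%997=729 h(66,66)=(66*31+66)%997=118 -> [729, 118]
  L2: h(729,118)=(729*31+118)%997=783 -> [783]
  root=783
After append 83 (leaves=[53, 83, 66, 83]):
  L0: [53, 83, 66, 83]
  L1: h(53,83)=(53*31+83)%997=729 h(66,83)=(66*31+83)%997=135 -> [729, 135]
  L2: h(729,135)=(729*31+135)%997=800 -> [800]
  root=800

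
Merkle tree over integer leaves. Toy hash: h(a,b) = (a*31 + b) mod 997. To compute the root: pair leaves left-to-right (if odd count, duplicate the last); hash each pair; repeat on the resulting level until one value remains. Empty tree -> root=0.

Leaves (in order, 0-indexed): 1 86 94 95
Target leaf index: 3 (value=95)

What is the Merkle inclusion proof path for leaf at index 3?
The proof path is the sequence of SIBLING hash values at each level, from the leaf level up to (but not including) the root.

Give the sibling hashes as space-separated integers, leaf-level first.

Answer: 94 117

Derivation:
L0 (leaves): [1, 86, 94, 95], target index=3
L1: h(1,86)=(1*31+86)%997=117 [pair 0] h(94,95)=(94*31+95)%997=18 [pair 1] -> [117, 18]
  Sibling for proof at L0: 94
L2: h(117,18)=(117*31+18)%997=654 [pair 0] -> [654]
  Sibling for proof at L1: 117
Root: 654
Proof path (sibling hashes from leaf to root): [94, 117]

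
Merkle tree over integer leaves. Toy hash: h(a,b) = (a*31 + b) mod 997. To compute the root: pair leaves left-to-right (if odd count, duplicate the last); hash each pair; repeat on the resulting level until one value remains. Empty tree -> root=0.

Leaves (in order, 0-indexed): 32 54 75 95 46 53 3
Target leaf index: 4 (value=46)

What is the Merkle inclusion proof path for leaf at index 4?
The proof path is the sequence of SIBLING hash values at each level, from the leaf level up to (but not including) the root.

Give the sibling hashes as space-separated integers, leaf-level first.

L0 (leaves): [32, 54, 75, 95, 46, 53, 3], target index=4
L1: h(32,54)=(32*31+54)%997=49 [pair 0] h(75,95)=(75*31+95)%997=426 [pair 1] h(46,53)=(46*31+53)%997=482 [pair 2] h(3,3)=(3*31+3)%997=96 [pair 3] -> [49, 426, 482, 96]
  Sibling for proof at L0: 53
L2: h(49,426)=(49*31+426)%997=948 [pair 0] h(482,96)=(482*31+96)%997=83 [pair 1] -> [948, 83]
  Sibling for proof at L1: 96
L3: h(948,83)=(948*31+83)%997=558 [pair 0] -> [558]
  Sibling for proof at L2: 948
Root: 558
Proof path (sibling hashes from leaf to root): [53, 96, 948]

Answer: 53 96 948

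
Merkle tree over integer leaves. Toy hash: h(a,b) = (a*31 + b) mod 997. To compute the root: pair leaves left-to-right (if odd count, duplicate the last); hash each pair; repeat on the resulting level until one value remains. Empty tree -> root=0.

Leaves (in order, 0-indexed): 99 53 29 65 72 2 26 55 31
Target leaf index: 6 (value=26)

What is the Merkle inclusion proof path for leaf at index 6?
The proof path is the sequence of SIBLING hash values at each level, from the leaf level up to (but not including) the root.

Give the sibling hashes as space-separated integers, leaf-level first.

Answer: 55 240 40 862

Derivation:
L0 (leaves): [99, 53, 29, 65, 72, 2, 26, 55, 31], target index=6
L1: h(99,53)=(99*31+53)%997=131 [pair 0] h(29,65)=(29*31+65)%997=964 [pair 1] h(72,2)=(72*31+2)%997=240 [pair 2] h(26,55)=(26*31+55)%997=861 [pair 3] h(31,31)=(31*31+31)%997=992 [pair 4] -> [131, 964, 240, 861, 992]
  Sibling for proof at L0: 55
L2: h(131,964)=(131*31+964)%997=40 [pair 0] h(240,861)=(240*31+861)%997=325 [pair 1] h(992,992)=(992*31+992)%997=837 [pair 2] -> [40, 325, 837]
  Sibling for proof at L1: 240
L3: h(40,325)=(40*31+325)%997=568 [pair 0] h(837,837)=(837*31+837)%997=862 [pair 1] -> [568, 862]
  Sibling for proof at L2: 40
L4: h(568,862)=(568*31+862)%997=524 [pair 0] -> [524]
  Sibling for proof at L3: 862
Root: 524
Proof path (sibling hashes from leaf to root): [55, 240, 40, 862]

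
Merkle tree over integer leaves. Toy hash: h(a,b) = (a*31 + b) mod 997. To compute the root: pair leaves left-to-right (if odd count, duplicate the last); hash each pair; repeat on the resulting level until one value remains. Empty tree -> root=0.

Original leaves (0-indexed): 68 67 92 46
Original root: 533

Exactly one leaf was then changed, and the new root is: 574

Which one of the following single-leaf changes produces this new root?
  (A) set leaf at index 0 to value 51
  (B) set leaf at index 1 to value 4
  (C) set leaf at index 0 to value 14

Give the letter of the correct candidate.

Answer: B

Derivation:
Original leaves: [68, 67, 92, 46]
Target new root: 574
Try each candidate change and compute the resulting root:
Candidate A: set leaf[0] = 51 -> leaves = [51, 67, 92, 46]
  L0: [51, 67, 92, 46]
  L1: h(51,67)=(51*31+67)%997=651 h(92,46)=(92*31+46)%997=904 -> [651, 904]
  L2: h(651,904)=(651*31+904)%997=148 -> [148]
  root = 148 != target 574
Candidate B: set leaf[1] = 4 -> leaves = [68, 4, 92, 46]
  L0: [68, 4, 92, 46]
  L1: h(68,4)=(68*31+4)%997=118 h(92,46)=(92*31+46)%997=904 -> [118, 904]
  L2: h(118,904)=(118*31+904)%997=574 -> [574]
  root = 574 == target 574  ** MATCH **
Candidate C: set leaf[0] = 14 -> leaves = [14, 67, 92, 46]
  L0: [14, 67, 92, 46]
  L1: h(14,67)=(14*31+67)%997=501 h(92,46)=(92*31+46)%997=904 -> [501, 904]
  L2: h(501,904)=(501*31+904)%997=483 -> [483]
  root = 483 != target 574
Candidate B produces the target root.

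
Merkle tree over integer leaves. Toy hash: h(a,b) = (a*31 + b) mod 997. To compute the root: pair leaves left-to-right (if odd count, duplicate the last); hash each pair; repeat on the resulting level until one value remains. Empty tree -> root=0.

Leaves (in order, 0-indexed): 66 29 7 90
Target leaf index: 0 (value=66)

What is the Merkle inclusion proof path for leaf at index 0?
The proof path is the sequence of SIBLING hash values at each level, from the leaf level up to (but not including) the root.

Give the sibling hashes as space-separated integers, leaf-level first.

Answer: 29 307

Derivation:
L0 (leaves): [66, 29, 7, 90], target index=0
L1: h(66,29)=(66*31+29)%997=81 [pair 0] h(7,90)=(7*31+90)%997=307 [pair 1] -> [81, 307]
  Sibling for proof at L0: 29
L2: h(81,307)=(81*31+307)%997=824 [pair 0] -> [824]
  Sibling for proof at L1: 307
Root: 824
Proof path (sibling hashes from leaf to root): [29, 307]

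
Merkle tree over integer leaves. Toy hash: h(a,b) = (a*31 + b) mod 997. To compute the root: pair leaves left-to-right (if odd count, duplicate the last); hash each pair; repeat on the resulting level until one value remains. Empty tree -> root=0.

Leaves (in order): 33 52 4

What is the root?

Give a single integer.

L0: [33, 52, 4]
L1: h(33,52)=(33*31+52)%997=78 h(4,4)=(4*31+4)%997=128 -> [78, 128]
L2: h(78,128)=(78*31+128)%997=552 -> [552]

Answer: 552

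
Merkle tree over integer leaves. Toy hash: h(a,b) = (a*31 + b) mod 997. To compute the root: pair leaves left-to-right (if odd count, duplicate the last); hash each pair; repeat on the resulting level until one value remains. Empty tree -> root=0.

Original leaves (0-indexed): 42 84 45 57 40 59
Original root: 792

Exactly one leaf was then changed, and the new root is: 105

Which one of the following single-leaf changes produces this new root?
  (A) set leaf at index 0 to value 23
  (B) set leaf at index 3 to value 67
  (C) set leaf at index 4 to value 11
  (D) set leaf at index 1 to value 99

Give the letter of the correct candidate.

Original leaves: [42, 84, 45, 57, 40, 59]
Target new root: 105
Try each candidate change and compute the resulting root:
Candidate A: set leaf[0] = 23 -> leaves = [23, 84, 45, 57, 40, 59]
  L0: [23, 84, 45, 57, 40, 59]
  L1: h(23,84)=(23*31+84)%997=797 h(45,57)=(45*31+57)%997=455 h(40,59)=(40*31+59)%997=302 -> [797, 455, 302]
  L2: h(797,455)=(797*31+455)%997=237 h(302,302)=(302*31+302)%997=691 -> [237, 691]
  L3: h(237,691)=(237*31+691)%997=62 -> [62]
  root = 62 != target 105
Candidate B: set leaf[3] = 67 -> leaves = [42, 84, 45, 67, 40, 59]
  L0: [42, 84, 45, 67, 40, 59]
  L1: h(42,84)=(42*31+84)%997=389 h(45,67)=(45*31+67)%997=465 h(40,59)=(40*31+59)%997=302 -> [389, 465, 302]
  L2: h(389,465)=(389*31+465)%997=560 h(302,302)=(302*31+302)%997=691 -> [560, 691]
  L3: h(560,691)=(560*31+691)%997=105 -> [105]
  root = 105 == target 105  ** MATCH **
Candidate C: set leaf[4] = 11 -> leaves = [42, 84, 45, 57, 11, 59]
  L0: [42, 84, 45, 57, 11, 59]
  L1: h(42,84)=(42*31+84)%997=389 h(45,57)=(45*31+57)%997=455 h(11,59)=(11*31+59)%997=400 -> [389, 455, 400]
  L2: h(389,455)=(389*31+455)%997=550 h(400,400)=(400*31+400)%997=836 -> [550, 836]
  L3: h(550,836)=(550*31+836)%997=937 -> [937]
  root = 937 != target 105
Candidate D: set leaf[1] = 99 -> leaves = [42, 99, 45, 57, 40, 59]
  L0: [42, 99, 45, 57, 40, 59]
  L1: h(42,99)=(42*31+99)%997=404 h(45,57)=(45*31+57)%997=455 h(40,59)=(40*31+59)%997=302 -> [404, 455, 302]
  L2: h(404,455)=(404*31+455)%997=18 h(302,302)=(302*31+302)%997=691 -> [18, 691]
  L3: h(18,691)=(18*31+691)%997=252 -> [252]
  root = 252 != target 105
Candidate B produces the target root.

Answer: B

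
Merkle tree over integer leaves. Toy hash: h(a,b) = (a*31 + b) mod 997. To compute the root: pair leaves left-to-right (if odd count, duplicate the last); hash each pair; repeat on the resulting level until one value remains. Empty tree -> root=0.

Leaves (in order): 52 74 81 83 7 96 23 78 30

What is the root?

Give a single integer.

L0: [52, 74, 81, 83, 7, 96, 23, 78, 30]
L1: h(52,74)=(52*31+74)%997=689 h(81,83)=(81*31+83)%997=600 h(7,96)=(7*31+96)%997=313 h(23,78)=(23*31+78)%997=791 h(30,30)=(30*31+30)%997=960 -> [689, 600, 313, 791, 960]
L2: h(689,600)=(689*31+600)%997=25 h(313,791)=(313*31+791)%997=524 h(960,960)=(960*31+960)%997=810 -> [25, 524, 810]
L3: h(25,524)=(25*31+524)%997=302 h(810,810)=(810*31+810)%997=995 -> [302, 995]
L4: h(302,995)=(302*31+995)%997=387 -> [387]

Answer: 387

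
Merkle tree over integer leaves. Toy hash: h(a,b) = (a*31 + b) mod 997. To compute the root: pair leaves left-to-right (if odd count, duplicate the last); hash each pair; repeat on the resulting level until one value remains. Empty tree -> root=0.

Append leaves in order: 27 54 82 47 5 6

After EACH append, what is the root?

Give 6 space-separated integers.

After append 27 (leaves=[27]):
  L0: [27]
  root=27
After append 54 (leaves=[27, 54]):
  L0: [27, 54]
  L1: h(27,54)=(27*31+54)%997=891 -> [891]
  root=891
After append 82 (leaves=[27, 54, 82]):
  L0: [27, 54, 82]
  L1: h(27,54)=(27*31+54)%997=891 h(82,82)=(82*31+82)%997=630 -> [891, 630]
  L2: h(891,630)=(891*31+630)%997=335 -> [335]
  root=335
After append 47 (leaves=[27, 54, 82, 47]):
  L0: [27, 54, 82, 47]
  L1: h(27,54)=(27*31+54)%997=891 h(82,47)=(82*31+47)%997=595 -> [891, 595]
  L2: h(891,595)=(891*31+595)%997=300 -> [300]
  root=300
After append 5 (leaves=[27, 54, 82, 47, 5]):
  L0: [27, 54, 82, 47, 5]
  L1: h(27,54)=(27*31+54)%997=891 h(82,47)=(82*31+47)%997=595 h(5,5)=(5*31+5)%997=160 -> [891, 595, 160]
  L2: h(891,595)=(891*31+595)%997=300 h(160,160)=(160*31+160)%997=135 -> [300, 135]
  L3: h(300,135)=(300*31+135)%997=462 -> [462]
  root=462
After append 6 (leaves=[27, 54, 82, 47, 5, 6]):
  L0: [27, 54, 82, 47, 5, 6]
  L1: h(27,54)=(27*31+54)%997=891 h(82,47)=(82*31+47)%997=595 h(5,6)=(5*31+6)%997=161 -> [891, 595, 161]
  L2: h(891,595)=(891*31+595)%997=300 h(161,161)=(161*31+161)%997=167 -> [300, 167]
  L3: h(300,167)=(300*31+167)%997=494 -> [494]
  root=494

Answer: 27 891 335 300 462 494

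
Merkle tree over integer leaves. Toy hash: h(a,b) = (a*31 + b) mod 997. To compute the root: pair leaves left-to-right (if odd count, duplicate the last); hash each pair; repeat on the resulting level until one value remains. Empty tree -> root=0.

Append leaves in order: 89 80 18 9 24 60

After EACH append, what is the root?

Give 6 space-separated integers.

Answer: 89 845 849 840 766 921

Derivation:
After append 89 (leaves=[89]):
  L0: [89]
  root=89
After append 80 (leaves=[89, 80]):
  L0: [89, 80]
  L1: h(89,80)=(89*31+80)%997=845 -> [845]
  root=845
After append 18 (leaves=[89, 80, 18]):
  L0: [89, 80, 18]
  L1: h(89,80)=(89*31+80)%997=845 h(18,18)=(18*31+18)%997=576 -> [845, 576]
  L2: h(845,576)=(845*31+576)%997=849 -> [849]
  root=849
After append 9 (leaves=[89, 80, 18, 9]):
  L0: [89, 80, 18, 9]
  L1: h(89,80)=(89*31+80)%997=845 h(18,9)=(18*31+9)%997=567 -> [845, 567]
  L2: h(845,567)=(845*31+567)%997=840 -> [840]
  root=840
After append 24 (leaves=[89, 80, 18, 9, 24]):
  L0: [89, 80, 18, 9, 24]
  L1: h(89,80)=(89*31+80)%997=845 h(18,9)=(18*31+9)%997=567 h(24,24)=(24*31+24)%997=768 -> [845, 567, 768]
  L2: h(845,567)=(845*31+567)%997=840 h(768,768)=(768*31+768)%997=648 -> [840, 648]
  L3: h(840,648)=(840*31+648)%997=766 -> [766]
  root=766
After append 60 (leaves=[89, 80, 18, 9, 24, 60]):
  L0: [89, 80, 18, 9, 24, 60]
  L1: h(89,80)=(89*31+80)%997=845 h(18,9)=(18*31+9)%997=567 h(24,60)=(24*31+60)%997=804 -> [845, 567, 804]
  L2: h(845,567)=(845*31+567)%997=840 h(804,804)=(804*31+804)%997=803 -> [840, 803]
  L3: h(840,803)=(840*31+803)%997=921 -> [921]
  root=921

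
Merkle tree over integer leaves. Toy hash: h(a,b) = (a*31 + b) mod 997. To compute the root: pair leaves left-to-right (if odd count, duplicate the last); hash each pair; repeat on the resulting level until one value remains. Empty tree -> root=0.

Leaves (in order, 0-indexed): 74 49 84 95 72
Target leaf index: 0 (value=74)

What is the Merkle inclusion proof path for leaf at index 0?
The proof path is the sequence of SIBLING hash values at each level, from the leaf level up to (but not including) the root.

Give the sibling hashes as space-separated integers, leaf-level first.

Answer: 49 705 947

Derivation:
L0 (leaves): [74, 49, 84, 95, 72], target index=0
L1: h(74,49)=(74*31+49)%997=349 [pair 0] h(84,95)=(84*31+95)%997=705 [pair 1] h(72,72)=(72*31+72)%997=310 [pair 2] -> [349, 705, 310]
  Sibling for proof at L0: 49
L2: h(349,705)=(349*31+705)%997=557 [pair 0] h(310,310)=(310*31+310)%997=947 [pair 1] -> [557, 947]
  Sibling for proof at L1: 705
L3: h(557,947)=(557*31+947)%997=268 [pair 0] -> [268]
  Sibling for proof at L2: 947
Root: 268
Proof path (sibling hashes from leaf to root): [49, 705, 947]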